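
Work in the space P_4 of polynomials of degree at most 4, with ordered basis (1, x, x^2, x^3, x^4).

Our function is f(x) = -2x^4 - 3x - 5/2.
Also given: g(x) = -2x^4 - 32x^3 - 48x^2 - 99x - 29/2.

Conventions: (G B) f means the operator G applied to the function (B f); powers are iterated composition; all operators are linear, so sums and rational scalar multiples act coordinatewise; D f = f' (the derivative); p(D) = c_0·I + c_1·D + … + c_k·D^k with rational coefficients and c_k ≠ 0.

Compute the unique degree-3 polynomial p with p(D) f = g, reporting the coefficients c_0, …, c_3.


p(D) = I + 4·D + 2·D^2 + 2·D^3, i.e. c_0 = 1, c_1 = 4, c_2 = 2, c_3 = 2

D^0 f = -2x^4 - 3x - 5/2
D^1 f = -8x^3 - 3
D^2 f = -24x^2
D^3 f = -48x
matching coefficients of g against c_0 f + c_1 Df + … from the top degree down determines the c_i
solution: c_0 = 1, c_1 = 4, c_2 = 2, c_3 = 2


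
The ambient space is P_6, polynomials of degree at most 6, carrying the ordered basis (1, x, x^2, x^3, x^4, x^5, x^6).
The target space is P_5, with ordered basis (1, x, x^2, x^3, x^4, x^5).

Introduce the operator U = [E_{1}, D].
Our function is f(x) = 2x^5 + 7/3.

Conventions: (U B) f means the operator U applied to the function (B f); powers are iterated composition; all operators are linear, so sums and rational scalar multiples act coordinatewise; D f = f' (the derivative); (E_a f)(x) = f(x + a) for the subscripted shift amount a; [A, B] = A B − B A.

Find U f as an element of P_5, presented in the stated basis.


the image equals g(x) = 0

D f = 10x^4
E_{1} D f = 10x^4 + 40x^3 + 60x^2 + 40x + 10
E_{1} f = 2x^5 + 10x^4 + 20x^3 + 20x^2 + 10x + 13/3
D E_{1} f = 10x^4 + 40x^3 + 60x^2 + 40x + 10
[E_{1}, D] f = 0


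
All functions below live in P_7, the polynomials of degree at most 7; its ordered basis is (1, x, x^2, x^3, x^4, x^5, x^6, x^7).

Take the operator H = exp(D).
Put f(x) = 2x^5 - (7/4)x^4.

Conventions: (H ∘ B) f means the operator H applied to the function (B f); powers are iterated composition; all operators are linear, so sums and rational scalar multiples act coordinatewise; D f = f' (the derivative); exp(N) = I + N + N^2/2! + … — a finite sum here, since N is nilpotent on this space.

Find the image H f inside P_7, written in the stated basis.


g(x) = 2x^5 + (33/4)x^4 + 13x^3 + (19/2)x^2 + 3x + 1/4

order-1 term: 10x^4 - 7x^3
order-2 term: 20x^3 - (21/2)x^2
order-3 term: 20x^2 - 7x
order-4 term: 10x - 7/4
order-5 term: 2
the series for exp(D) f terminates at order 5
exp(D) f = 2x^5 + (33/4)x^4 + 13x^3 + (19/2)x^2 + 3x + 1/4


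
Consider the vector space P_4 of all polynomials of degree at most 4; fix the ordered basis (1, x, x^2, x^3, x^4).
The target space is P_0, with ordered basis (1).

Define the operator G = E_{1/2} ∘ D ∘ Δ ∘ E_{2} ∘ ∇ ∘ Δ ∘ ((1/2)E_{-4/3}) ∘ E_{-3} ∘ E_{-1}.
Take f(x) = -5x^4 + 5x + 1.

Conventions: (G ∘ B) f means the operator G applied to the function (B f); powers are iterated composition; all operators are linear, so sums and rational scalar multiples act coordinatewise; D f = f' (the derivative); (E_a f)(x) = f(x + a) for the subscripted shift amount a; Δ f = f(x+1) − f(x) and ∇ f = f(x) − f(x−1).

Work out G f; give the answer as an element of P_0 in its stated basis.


E_{-1} f = -5x^4 + 20x^3 - 30x^2 + 25x - 9
E_{-3} E_{-1} f = -5x^4 + 80x^3 - 480x^2 + 1285x - 1299
E_{-4/3} (E_{-3} ∘ E_{-1}) f = -5x^4 + (320/3)x^3 - (2560/3)x^2 + (82055/27)x - 329759/81
((1/2)E_{-4/3}) (E_{-3} ∘ E_{-1}) f = -(5/2)x^4 + (160/3)x^3 - (1280/3)x^2 + (82055/54)x - 329759/162
Δ ((1/2)E_{-4/3}) (E_{-3} ∘ E_{-1}) f = -10x^3 + 145x^2 - (2110/3)x + 30880/27
∇ Δ ((1/2)E_{-4/3}) (E_{-3} ∘ E_{-1}) f = -30x^2 + 320x - 2575/3
E_{2} ∇ Δ ((1/2)E_{-4/3}) (E_{-3} ∘ E_{-1}) f = -30x^2 + 200x - 1015/3
Δ E_{2} ∇ Δ ((1/2)E_{-4/3}) (E_{-3} ∘ E_{-1}) f = -60x + 170
D (Δ ∘ E_{2} ∘ ∇) Δ ((1/2)E_{-4/3}) (E_{-3} ∘ E_{-1}) f = -60
E_{1/2} D (Δ ∘ E_{2} ∘ ∇) Δ ((1/2)E_{-4/3}) (E_{-3} ∘ E_{-1}) f = -60

g(x) = -60


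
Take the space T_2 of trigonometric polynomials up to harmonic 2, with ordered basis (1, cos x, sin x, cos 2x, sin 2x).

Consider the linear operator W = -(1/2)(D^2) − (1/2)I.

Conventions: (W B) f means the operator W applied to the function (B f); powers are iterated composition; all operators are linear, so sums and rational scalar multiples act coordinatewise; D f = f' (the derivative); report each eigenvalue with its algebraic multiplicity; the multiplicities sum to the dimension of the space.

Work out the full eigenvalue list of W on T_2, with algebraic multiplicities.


λ = -1/2 (multiplicity 1), λ = 0 (multiplicity 2), λ = 3/2 (multiplicity 2)

image of 1: -1/2
image of cos x: 0
image of sin x: 0
image of cos 2x: (3/2)cos 2x
image of sin 2x: (3/2)sin 2x
the matrix is diagonal; its diagonal is (-1/2, 0, 0, 3/2, 3/2)
for a triangular matrix the eigenvalues are the diagonal entries, with algebraic multiplicity their repetition count


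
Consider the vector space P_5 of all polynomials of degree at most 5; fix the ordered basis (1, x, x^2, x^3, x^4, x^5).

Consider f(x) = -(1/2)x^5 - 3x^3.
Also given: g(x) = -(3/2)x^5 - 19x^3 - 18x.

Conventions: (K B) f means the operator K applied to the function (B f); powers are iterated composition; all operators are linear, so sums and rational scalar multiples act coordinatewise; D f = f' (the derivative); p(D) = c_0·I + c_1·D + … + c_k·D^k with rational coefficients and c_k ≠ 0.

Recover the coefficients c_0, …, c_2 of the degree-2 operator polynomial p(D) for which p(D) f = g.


D^0 f = -(1/2)x^5 - 3x^3
D^1 f = -(5/2)x^4 - 9x^2
D^2 f = -10x^3 - 18x
matching coefficients of g against c_0 f + c_1 Df + … from the top degree down determines the c_i
solution: c_0 = 3, c_1 = 0, c_2 = 1

c_0 = 3, c_1 = 0, c_2 = 1


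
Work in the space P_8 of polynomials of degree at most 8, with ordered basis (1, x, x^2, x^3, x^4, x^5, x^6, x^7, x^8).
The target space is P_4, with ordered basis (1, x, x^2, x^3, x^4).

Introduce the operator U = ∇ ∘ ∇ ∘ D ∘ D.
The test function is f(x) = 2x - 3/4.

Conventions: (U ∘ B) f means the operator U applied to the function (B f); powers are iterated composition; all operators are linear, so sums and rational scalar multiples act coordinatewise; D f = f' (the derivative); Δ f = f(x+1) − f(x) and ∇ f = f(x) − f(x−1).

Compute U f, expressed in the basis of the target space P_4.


D f = 2
D D f = 0
∇ D D f = 0
∇ ∇ D D f = 0

the image equals g(x) = 0


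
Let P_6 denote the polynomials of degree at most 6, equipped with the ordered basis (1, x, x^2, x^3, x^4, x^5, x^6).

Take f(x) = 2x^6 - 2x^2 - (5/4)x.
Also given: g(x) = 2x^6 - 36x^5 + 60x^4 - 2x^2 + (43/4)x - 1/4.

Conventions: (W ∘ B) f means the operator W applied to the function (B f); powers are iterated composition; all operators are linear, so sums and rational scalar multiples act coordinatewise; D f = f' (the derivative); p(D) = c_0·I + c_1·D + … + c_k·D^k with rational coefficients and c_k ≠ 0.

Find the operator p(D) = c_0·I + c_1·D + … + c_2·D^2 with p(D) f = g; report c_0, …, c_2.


D^0 f = 2x^6 - 2x^2 - (5/4)x
D^1 f = 12x^5 - 4x - 5/4
D^2 f = 60x^4 - 4
matching coefficients of g against c_0 f + c_1 Df + … from the top degree down determines the c_i
solution: c_0 = 1, c_1 = -3, c_2 = 1

p(D) = I − 3·D + D^2, i.e. c_0 = 1, c_1 = -3, c_2 = 1


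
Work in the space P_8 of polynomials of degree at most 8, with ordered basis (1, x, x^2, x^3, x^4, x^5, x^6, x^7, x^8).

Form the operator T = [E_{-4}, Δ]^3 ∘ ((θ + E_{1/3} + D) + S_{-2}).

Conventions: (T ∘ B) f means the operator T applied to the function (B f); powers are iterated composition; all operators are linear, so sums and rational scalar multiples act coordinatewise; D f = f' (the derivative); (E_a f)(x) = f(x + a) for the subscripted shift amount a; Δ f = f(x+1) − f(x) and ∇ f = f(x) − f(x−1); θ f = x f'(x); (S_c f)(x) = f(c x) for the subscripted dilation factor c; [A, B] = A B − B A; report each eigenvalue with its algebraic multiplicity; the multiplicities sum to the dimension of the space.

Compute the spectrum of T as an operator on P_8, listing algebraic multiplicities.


λ = 0 (multiplicity 9)

image of 1: 0
image of x: 0
image of x^2: 0
image of x^3: 0
image of x^4: 0
image of x^5: 0
image of x^6: 0
image of x^7: 0
image of x^8: 0
the matrix is upper triangular; its diagonal is (0, 0, 0, 0, 0, 0, 0, 0, 0)
for a triangular matrix the eigenvalues are the diagonal entries, with algebraic multiplicity their repetition count


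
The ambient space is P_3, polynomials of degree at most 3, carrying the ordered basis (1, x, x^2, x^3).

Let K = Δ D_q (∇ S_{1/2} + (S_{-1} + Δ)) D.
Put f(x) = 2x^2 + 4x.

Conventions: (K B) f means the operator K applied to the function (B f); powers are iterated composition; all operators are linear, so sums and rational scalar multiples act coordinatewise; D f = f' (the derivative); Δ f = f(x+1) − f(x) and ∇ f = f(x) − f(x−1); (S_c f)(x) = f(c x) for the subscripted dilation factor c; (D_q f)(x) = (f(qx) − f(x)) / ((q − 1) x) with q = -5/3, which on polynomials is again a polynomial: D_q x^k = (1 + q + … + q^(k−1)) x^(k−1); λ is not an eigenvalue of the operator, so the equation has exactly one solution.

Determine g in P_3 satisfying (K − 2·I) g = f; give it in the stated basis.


write g with unknown coordinates in the stated basis and equate coefficients in (K − 2·I) g = f
solving from the highest basis element down gives g = -x^2 - 2x
check: K g = 0
so K g − 2·g = 2x^2 + 4x = f ✓

the image equals g(x) = -x^2 - 2x


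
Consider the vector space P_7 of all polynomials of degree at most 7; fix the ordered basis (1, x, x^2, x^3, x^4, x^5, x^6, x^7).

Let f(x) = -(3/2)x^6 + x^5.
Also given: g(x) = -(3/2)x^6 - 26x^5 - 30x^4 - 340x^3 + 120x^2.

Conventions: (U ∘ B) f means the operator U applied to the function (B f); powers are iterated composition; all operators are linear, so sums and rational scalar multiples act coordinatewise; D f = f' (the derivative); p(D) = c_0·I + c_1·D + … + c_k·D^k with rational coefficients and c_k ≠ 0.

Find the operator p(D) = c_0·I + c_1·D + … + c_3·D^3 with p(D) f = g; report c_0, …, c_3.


p(D) = I + 3·D + D^2 + 2·D^3, i.e. c_0 = 1, c_1 = 3, c_2 = 1, c_3 = 2

D^0 f = -(3/2)x^6 + x^5
D^1 f = -9x^5 + 5x^4
D^2 f = -45x^4 + 20x^3
D^3 f = -180x^3 + 60x^2
matching coefficients of g against c_0 f + c_1 Df + … from the top degree down determines the c_i
solution: c_0 = 1, c_1 = 3, c_2 = 1, c_3 = 2


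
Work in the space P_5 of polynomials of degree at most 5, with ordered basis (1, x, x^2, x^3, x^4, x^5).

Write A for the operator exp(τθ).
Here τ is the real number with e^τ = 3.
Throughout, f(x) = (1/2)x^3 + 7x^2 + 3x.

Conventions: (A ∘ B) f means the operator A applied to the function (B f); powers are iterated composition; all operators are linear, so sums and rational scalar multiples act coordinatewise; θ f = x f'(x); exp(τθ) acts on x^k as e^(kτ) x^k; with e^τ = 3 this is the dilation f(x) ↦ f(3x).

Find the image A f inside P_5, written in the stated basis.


exp(τθ) x^k = e^(kτ) x^k; with e^τ = 3 this sends x^k to 3^k x^k
x ↦ 3 x
x^2 ↦ 9 x^2
x^3 ↦ 27 x^3
applying this coordinatewise to f: exp(τθ) f = (27/2)x^3 + 63x^2 + 9x

the image equals g(x) = (27/2)x^3 + 63x^2 + 9x


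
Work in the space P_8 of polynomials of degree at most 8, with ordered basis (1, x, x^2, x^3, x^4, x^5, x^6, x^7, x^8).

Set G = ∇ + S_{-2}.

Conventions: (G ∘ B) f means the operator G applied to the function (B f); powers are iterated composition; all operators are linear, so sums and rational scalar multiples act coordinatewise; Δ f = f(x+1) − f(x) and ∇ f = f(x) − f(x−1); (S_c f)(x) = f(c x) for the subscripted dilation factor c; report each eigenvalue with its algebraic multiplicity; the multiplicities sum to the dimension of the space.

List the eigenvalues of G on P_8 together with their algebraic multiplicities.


image of 1: 1
image of x: -2x + 1
image of x^2: 4x^2 + 2x - 1
image of x^3: -8x^3 + 3x^2 - 3x + 1
image of x^4: 16x^4 + 4x^3 - 6x^2 + 4x - 1
image of x^5: -32x^5 + 5x^4 - 10x^3 + 10x^2 - 5x + 1
image of x^6: 64x^6 + 6x^5 - 15x^4 + 20x^3 - 15x^2 + 6x - 1
image of x^7: -128x^7 + 7x^6 - 21x^5 + 35x^4 - 35x^3 + 21x^2 - 7x + 1
image of x^8: 256x^8 + 8x^7 - 28x^6 + 56x^5 - 70x^4 + 56x^3 - 28x^2 + 8x - 1
the matrix is upper triangular; its diagonal is (1, -2, 4, -8, 16, -32, 64, -128, 256)
for a triangular matrix the eigenvalues are the diagonal entries, with algebraic multiplicity their repetition count

λ = -128 (multiplicity 1), λ = -32 (multiplicity 1), λ = -8 (multiplicity 1), λ = -2 (multiplicity 1), λ = 1 (multiplicity 1), λ = 4 (multiplicity 1), λ = 16 (multiplicity 1), λ = 64 (multiplicity 1), λ = 256 (multiplicity 1)


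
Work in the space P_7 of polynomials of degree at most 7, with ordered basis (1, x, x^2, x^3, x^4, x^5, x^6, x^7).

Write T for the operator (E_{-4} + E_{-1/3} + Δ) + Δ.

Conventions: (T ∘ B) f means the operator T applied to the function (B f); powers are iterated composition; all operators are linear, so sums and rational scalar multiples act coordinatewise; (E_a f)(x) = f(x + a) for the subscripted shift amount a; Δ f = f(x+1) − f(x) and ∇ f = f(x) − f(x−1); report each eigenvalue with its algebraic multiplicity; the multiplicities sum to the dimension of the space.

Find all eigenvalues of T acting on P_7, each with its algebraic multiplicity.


image of 1: 2
image of x: 2x - 7/3
image of x^2: 2x^2 - (14/3)x + 163/9
image of x^3: 2x^3 - 7x^2 + (163/3)x - 1675/27
image of x^4: 2x^4 - (28/3)x^3 + (326/3)x^2 - (6700/27)x + 20899/81
image of x^5: 2x^5 - (35/3)x^4 + (1630/9)x^3 - (16750/27)x^2 + (104495/81)x - 248347/243
image of x^6: 2x^6 - 14x^5 + (815/3)x^4 - (33500/27)x^3 + (104495/27)x^2 - (496694/81)x + 2987443/729
image of x^7: 2x^7 - (49/3)x^6 + (1141/3)x^5 - (58625/27)x^4 + (731465/81)x^3 - (1738429/81)x^2 + (20912101/729)x - 35827435/2187
the matrix is upper triangular; its diagonal is (2, 2, 2, 2, 2, 2, 2, 2)
for a triangular matrix the eigenvalues are the diagonal entries, with algebraic multiplicity their repetition count

λ = 2 (multiplicity 8)


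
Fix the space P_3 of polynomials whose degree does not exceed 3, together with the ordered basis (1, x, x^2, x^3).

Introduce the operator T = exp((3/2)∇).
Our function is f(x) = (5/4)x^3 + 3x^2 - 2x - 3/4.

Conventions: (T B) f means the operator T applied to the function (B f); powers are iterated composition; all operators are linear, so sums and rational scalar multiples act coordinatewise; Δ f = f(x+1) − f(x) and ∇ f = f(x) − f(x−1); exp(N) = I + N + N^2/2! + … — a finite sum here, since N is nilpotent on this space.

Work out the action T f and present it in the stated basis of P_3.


the image equals g(x) = (5/4)x^3 + (69/8)x^2 + (157/16)x - 123/32

order-1 term: (45/8)x^2 + (27/8)x - 45/8
order-2 term: (135/16)x - 27/16
order-3 term: 135/32
the series for exp((3/2)∇) f terminates at order 3
exp((3/2)∇) f = (5/4)x^3 + (69/8)x^2 + (157/16)x - 123/32


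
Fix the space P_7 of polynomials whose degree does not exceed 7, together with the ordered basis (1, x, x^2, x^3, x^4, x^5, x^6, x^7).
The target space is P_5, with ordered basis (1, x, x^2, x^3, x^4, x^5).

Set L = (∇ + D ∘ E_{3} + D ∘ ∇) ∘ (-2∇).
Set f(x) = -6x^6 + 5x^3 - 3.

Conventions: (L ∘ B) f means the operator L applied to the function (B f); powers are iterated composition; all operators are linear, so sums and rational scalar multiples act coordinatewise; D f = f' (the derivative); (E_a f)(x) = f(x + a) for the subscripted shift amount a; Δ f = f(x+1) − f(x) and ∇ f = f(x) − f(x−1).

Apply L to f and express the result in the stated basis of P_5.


∇ f = -36x^5 + 90x^4 - 120x^3 + 105x^2 - 51x + 11
(-2∇) f = 72x^5 - 180x^4 + 240x^3 - 210x^2 + 102x - 22
∇ (-2∇) f = 360x^4 - 1440x^3 + 2520x^2 - 2220x + 804
E_{3} (-2∇) f = 72x^5 + 900x^4 + 4560x^3 + 11670x^2 + 15042x + 7790
D E_{3} (-2∇) f = 360x^4 + 3600x^3 + 13680x^2 + 23340x + 15042
∇ (-2∇) f = 360x^4 - 1440x^3 + 2520x^2 - 2220x + 804
D ∇ (-2∇) f = 1440x^3 - 4320x^2 + 5040x - 2220
(∇ + D ∘ E_{3} + D ∘ ∇) (-2∇) f = 720x^4 + 3600x^3 + 11880x^2 + 26160x + 13626

g(x) = 720x^4 + 3600x^3 + 11880x^2 + 26160x + 13626


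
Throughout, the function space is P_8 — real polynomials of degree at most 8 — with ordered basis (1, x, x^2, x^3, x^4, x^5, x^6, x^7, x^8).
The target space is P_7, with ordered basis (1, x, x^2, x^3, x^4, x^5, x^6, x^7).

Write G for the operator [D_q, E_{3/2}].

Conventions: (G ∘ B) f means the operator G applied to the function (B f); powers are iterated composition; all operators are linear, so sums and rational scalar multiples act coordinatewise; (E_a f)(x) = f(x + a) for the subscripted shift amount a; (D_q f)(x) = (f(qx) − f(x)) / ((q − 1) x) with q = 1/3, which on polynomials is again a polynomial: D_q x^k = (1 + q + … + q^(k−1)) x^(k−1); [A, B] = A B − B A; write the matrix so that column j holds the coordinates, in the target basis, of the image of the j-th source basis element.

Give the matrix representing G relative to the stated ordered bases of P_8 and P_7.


image of 1: 0
image of x: 0
image of x^2: 1
image of x^3: (5/3)x + 7/2
image of x^4: 2x^2 + 8x + 17/2
image of x^5: (58/27)x^3 + (37/3)x^2 + (149/6)x + 71/4
image of x^6: (179/81)x^4 + (440/27)x^3 + (845/18)x^2 + (190/3)x + 547/16
image of x^7: (181/81)x^5 + (1079/54)x^4 + (3985/54)x^3 + (1705/12)x^2 + (2309/16)x + 2005/32
image of x^8: (1636/729)x^6 + (1904/81)x^5 + (8519/81)x^4 + (7000/27)x^3 + (4501/12)x^2 + (917/3)x + 1777/16
each image's coordinates form column j of the matrix

the matrix is [[0, 0, 1, 7/2, 17/2, 71/4, 547/16, 2005/32, 1777/16]; [0, 0, 0, 5/3, 8, 149/6, 190/3, 2309/16, 917/3]; [0, 0, 0, 0, 2, 37/3, 845/18, 1705/12, 4501/12]; [0, 0, 0, 0, 0, 58/27, 440/27, 3985/54, 7000/27]; [0, 0, 0, 0, 0, 0, 179/81, 1079/54, 8519/81]; [0, 0, 0, 0, 0, 0, 0, 181/81, 1904/81]; [0, 0, 0, 0, 0, 0, 0, 0, 1636/729]; [0, 0, 0, 0, 0, 0, 0, 0, 0]] (rows listed top to bottom)


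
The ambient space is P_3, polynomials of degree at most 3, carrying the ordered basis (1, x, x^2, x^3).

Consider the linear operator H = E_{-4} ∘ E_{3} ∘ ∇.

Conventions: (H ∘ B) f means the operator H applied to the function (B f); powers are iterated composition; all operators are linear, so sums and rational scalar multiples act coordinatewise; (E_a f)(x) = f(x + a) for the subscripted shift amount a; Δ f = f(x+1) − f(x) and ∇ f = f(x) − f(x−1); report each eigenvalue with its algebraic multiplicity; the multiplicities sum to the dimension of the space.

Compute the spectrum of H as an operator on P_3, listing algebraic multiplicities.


λ = 0 (multiplicity 4)

image of 1: 0
image of x: 1
image of x^2: 2x - 3
image of x^3: 3x^2 - 9x + 7
the matrix is upper triangular; its diagonal is (0, 0, 0, 0)
for a triangular matrix the eigenvalues are the diagonal entries, with algebraic multiplicity their repetition count


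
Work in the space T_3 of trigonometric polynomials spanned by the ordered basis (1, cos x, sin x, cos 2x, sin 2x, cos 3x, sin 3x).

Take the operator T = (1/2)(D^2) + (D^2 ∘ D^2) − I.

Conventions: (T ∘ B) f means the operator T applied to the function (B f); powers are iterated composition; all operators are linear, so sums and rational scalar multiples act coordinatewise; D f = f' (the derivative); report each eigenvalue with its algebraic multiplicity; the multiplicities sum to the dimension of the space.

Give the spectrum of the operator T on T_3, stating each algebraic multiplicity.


λ = -1 (multiplicity 1), λ = -1/2 (multiplicity 2), λ = 13 (multiplicity 2), λ = 151/2 (multiplicity 2)

image of 1: -1
image of cos x: -(1/2)cos x
image of sin x: -(1/2)sin x
image of cos 2x: 13cos 2x
image of sin 2x: 13sin 2x
image of cos 3x: (151/2)cos 3x
image of sin 3x: (151/2)sin 3x
the matrix is diagonal; its diagonal is (-1, -1/2, -1/2, 13, 13, 151/2, 151/2)
for a triangular matrix the eigenvalues are the diagonal entries, with algebraic multiplicity their repetition count


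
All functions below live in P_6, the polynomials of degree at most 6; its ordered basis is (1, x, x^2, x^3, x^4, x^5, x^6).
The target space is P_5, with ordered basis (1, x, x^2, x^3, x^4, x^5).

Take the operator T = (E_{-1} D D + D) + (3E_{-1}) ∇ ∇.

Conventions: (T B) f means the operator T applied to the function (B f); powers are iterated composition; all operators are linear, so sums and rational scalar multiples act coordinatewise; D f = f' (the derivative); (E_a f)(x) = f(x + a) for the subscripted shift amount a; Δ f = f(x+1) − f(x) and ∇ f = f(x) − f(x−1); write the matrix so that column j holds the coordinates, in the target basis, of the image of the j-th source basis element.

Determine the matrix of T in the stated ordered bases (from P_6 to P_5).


the matrix is [[0, 1, 8, -42, 162, -560, 1836]; [0, 0, 2, 24, -168, 810, -3360]; [0, 0, 0, 3, 48, -420, 2430]; [0, 0, 0, 0, 4, 80, -840]; [0, 0, 0, 0, 0, 5, 120]; [0, 0, 0, 0, 0, 0, 6]] (rows listed top to bottom)

image of 1: 0
image of x: 1
image of x^2: 2x + 8
image of x^3: 3x^2 + 24x - 42
image of x^4: 4x^3 + 48x^2 - 168x + 162
image of x^5: 5x^4 + 80x^3 - 420x^2 + 810x - 560
image of x^6: 6x^5 + 120x^4 - 840x^3 + 2430x^2 - 3360x + 1836
each image's coordinates form column j of the matrix


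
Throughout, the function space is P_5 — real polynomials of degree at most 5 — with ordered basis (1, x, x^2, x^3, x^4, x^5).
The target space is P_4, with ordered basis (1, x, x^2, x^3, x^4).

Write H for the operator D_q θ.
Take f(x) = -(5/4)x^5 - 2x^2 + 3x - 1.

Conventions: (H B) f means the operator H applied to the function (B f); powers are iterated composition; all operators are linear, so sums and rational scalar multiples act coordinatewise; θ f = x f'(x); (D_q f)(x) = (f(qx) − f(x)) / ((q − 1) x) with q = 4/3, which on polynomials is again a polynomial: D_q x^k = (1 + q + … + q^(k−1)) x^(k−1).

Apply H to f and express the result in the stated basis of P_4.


g(x) = -(19525/324)x^4 - (28/3)x + 3

θ f = -(25/4)x^5 - 4x^2 + 3x
D_q θ f = -(19525/324)x^4 - (28/3)x + 3


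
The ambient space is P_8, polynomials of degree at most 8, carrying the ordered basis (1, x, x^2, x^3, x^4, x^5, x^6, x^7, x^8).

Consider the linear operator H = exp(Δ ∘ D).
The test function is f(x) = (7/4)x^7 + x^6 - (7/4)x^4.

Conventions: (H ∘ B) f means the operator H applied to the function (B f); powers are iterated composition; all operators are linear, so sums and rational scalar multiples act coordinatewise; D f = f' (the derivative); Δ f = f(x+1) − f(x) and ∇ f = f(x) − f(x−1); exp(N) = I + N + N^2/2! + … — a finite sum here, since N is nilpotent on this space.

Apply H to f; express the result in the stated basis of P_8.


the image equals g(x) = (7/4)x^7 + x^6 + (147/2)x^5 + 212x^4 + 1040x^3 + (10431/4)x^2 + 4485x + 14511/4

order-1 term: (147/2)x^5 + (855/4)x^4 + 305x^3 + (891/4)x^2 + (165/2)x + 45/4
order-2 term: 735x^3 + 2385x^2 + (5865/2)x + 2583/2
order-3 term: 1470x + 2325
the series for exp(Δ ∘ D) f terminates at order 3
exp(Δ ∘ D) f = (7/4)x^7 + x^6 + (147/2)x^5 + 212x^4 + 1040x^3 + (10431/4)x^2 + 4485x + 14511/4


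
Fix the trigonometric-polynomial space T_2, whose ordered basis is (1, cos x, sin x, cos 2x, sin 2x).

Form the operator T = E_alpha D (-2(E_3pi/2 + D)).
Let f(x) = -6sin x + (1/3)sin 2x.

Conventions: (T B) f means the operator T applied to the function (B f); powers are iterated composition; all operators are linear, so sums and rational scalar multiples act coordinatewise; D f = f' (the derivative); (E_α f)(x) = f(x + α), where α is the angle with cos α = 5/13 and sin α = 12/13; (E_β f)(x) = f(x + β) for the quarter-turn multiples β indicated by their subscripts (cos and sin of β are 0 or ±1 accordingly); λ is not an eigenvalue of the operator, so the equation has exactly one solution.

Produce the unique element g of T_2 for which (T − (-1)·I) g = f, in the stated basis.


write g with unknown coordinates in the stated basis and equate coefficients in (T − (-1)·I) g = f
solving from the highest basis element down gives g = -6sin x - (484/32475)cos 2x - (421/10825)sin 2x
check: T g = (484/32475)cos 2x + (12088/32475)sin 2x
so T g − (-1)·g = -6sin x + (1/3)sin 2x = f ✓

g(x) = -6sin x - (484/32475)cos 2x - (421/10825)sin 2x


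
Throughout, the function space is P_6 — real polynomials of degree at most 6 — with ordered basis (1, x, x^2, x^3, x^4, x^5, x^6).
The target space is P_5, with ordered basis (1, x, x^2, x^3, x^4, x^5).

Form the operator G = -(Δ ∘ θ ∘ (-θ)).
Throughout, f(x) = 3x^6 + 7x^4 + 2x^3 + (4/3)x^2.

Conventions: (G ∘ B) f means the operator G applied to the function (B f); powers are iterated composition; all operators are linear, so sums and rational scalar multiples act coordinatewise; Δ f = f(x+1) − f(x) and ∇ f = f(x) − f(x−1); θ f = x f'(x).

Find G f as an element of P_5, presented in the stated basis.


the image equals g(x) = 648x^5 + 1620x^4 + 2608x^3 + 2346x^2 + (3482/3)x + 730/3

θ f = 18x^6 + 28x^4 + 6x^3 + (8/3)x^2
(-θ) f = -18x^6 - 28x^4 - 6x^3 - (8/3)x^2
θ (-θ) f = -108x^6 - 112x^4 - 18x^3 - (16/3)x^2
Δ θ (-θ) f = -648x^5 - 1620x^4 - 2608x^3 - 2346x^2 - (3482/3)x - 730/3
(-(Δ ∘ θ ∘ (-θ))) f = 648x^5 + 1620x^4 + 2608x^3 + 2346x^2 + (3482/3)x + 730/3


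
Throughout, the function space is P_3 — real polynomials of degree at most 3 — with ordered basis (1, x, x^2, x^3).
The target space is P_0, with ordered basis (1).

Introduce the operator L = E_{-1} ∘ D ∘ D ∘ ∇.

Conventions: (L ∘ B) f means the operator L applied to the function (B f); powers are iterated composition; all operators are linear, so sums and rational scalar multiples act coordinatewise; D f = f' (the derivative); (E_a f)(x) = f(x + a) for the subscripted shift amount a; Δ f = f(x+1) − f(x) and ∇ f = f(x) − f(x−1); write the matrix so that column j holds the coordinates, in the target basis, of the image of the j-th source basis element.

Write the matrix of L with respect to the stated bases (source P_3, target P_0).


image of 1: 0
image of x: 0
image of x^2: 0
image of x^3: 6
each image's coordinates form column j of the matrix

the matrix is [[0, 0, 0, 6]] (rows listed top to bottom)


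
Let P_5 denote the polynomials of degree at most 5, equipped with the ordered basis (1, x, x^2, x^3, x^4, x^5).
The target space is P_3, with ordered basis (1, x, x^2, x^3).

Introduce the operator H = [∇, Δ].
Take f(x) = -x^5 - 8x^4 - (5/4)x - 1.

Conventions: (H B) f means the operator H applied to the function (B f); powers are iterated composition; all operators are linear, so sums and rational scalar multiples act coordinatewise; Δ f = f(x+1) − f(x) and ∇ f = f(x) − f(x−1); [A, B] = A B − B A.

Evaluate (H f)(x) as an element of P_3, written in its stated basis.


Δ f = -5x^4 - 42x^3 - 58x^2 - 37x - 41/4
∇ Δ f = -20x^3 - 96x^2 - 10x - 16
∇ f = -5x^4 - 22x^3 + 38x^2 - 27x + 23/4
Δ ∇ f = -20x^3 - 96x^2 - 10x - 16
[∇, Δ] f = 0

g(x) = 0


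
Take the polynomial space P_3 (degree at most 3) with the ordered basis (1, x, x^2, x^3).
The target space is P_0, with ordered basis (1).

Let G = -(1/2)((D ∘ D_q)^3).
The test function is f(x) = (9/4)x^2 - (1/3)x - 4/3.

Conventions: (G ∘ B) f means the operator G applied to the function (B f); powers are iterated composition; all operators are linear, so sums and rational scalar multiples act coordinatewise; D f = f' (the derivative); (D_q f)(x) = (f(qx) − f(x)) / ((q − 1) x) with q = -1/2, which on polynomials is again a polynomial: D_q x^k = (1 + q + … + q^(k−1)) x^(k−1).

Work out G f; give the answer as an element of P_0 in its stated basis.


g(x) = 0

D_q f = (9/8)x - 1/3
D D_q f = 9/8
D_q (D ∘ D_q) f = 0
D D_q (D ∘ D_q) f = 0
D_q (D ∘ D_q) (D ∘ D_q) f = 0
D D_q (D ∘ D_q) (D ∘ D_q) f = 0
(-(1/2)((D ∘ D_q)^3)) f = 0


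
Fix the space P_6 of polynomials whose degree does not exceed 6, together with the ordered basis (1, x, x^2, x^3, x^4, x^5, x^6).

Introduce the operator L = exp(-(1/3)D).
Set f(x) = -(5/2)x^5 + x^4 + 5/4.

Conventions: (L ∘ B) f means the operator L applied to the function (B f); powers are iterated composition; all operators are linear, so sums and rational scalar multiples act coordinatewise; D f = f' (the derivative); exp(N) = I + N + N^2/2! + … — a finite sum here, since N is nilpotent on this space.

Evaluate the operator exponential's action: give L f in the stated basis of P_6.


order-1 term: (25/6)x^4 - (4/3)x^3
order-2 term: -(25/9)x^3 + (2/3)x^2
order-3 term: (25/27)x^2 - (4/27)x
order-4 term: -(25/162)x + 1/81
order-5 term: 5/486
the series for exp(-(1/3)D) f terminates at order 5
exp(-(1/3)D) f = -(5/2)x^5 + (31/6)x^4 - (37/9)x^3 + (43/27)x^2 - (49/162)x + 1237/972

the image equals g(x) = -(5/2)x^5 + (31/6)x^4 - (37/9)x^3 + (43/27)x^2 - (49/162)x + 1237/972


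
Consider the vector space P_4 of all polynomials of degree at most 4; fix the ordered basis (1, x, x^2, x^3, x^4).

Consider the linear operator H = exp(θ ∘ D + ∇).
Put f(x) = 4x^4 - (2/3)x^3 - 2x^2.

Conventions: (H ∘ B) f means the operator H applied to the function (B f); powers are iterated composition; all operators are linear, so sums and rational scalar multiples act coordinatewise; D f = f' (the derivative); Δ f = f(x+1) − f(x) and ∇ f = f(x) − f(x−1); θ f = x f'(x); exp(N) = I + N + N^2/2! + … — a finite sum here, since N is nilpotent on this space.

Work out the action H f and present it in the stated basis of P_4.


order-1 term: 64x^3 - 30x^2 + 10x - 8/3
order-2 term: 288x^2 - 156x + 52
order-3 term: 384x - 148
order-4 term: 96
the series for exp(θ ∘ D + ∇) f terminates at order 4
exp(θ ∘ D + ∇) f = 4x^4 + (190/3)x^3 + 256x^2 + 238x - 8/3

the result is g(x) = 4x^4 + (190/3)x^3 + 256x^2 + 238x - 8/3


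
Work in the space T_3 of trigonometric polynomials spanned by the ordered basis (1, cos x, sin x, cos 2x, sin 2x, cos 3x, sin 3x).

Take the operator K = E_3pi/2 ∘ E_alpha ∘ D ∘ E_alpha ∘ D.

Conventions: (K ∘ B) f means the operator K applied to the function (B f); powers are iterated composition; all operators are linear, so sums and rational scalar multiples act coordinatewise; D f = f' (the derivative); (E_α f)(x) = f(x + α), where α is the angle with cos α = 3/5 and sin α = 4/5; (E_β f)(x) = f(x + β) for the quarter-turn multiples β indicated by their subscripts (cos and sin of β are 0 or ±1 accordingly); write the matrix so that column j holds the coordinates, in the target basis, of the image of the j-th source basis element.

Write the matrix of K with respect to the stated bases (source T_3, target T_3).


the matrix is [[0, 0, 0, 0, 0, 0, 0]; [0, -24/25, -7/25, 0, 0, 0, 0]; [0, 7/25, -24/25, 0, 0, 0, 0]; [0, 0, 0, -2108/625, -1344/625, 0, 0]; [0, 0, 0, 1344/625, -2108/625, 0, 0]; [0, 0, 0, 0, 0, -92664/15625, -105777/15625]; [0, 0, 0, 0, 0, 105777/15625, -92664/15625]] (rows listed top to bottom)

image of 1: 0
image of cos x: -(24/25)cos x + (7/25)sin x
image of sin x: -(7/25)cos x - (24/25)sin x
image of cos 2x: -(2108/625)cos 2x + (1344/625)sin 2x
image of sin 2x: -(1344/625)cos 2x - (2108/625)sin 2x
image of cos 3x: -(92664/15625)cos 3x + (105777/15625)sin 3x
image of sin 3x: -(105777/15625)cos 3x - (92664/15625)sin 3x
each image's coordinates form column j of the matrix


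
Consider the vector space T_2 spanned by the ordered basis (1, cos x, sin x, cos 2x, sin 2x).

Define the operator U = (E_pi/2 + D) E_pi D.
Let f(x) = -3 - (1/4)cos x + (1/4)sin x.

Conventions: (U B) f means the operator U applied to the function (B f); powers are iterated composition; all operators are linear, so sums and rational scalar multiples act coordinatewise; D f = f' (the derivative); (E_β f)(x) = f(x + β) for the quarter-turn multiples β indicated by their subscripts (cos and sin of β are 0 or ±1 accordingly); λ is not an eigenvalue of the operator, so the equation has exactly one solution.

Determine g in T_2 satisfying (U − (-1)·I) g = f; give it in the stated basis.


write g with unknown coordinates in the stated basis and equate coefficients in (U − (-1)·I) g = f
solving from the highest basis element down gives g = -3 - (1/12)cos x + (1/12)sin x
check: U g = -(1/6)cos x + (1/6)sin x
so U g − (-1)·g = -3 - (1/4)cos x + (1/4)sin x = f ✓

g(x) = -3 - (1/12)cos x + (1/12)sin x


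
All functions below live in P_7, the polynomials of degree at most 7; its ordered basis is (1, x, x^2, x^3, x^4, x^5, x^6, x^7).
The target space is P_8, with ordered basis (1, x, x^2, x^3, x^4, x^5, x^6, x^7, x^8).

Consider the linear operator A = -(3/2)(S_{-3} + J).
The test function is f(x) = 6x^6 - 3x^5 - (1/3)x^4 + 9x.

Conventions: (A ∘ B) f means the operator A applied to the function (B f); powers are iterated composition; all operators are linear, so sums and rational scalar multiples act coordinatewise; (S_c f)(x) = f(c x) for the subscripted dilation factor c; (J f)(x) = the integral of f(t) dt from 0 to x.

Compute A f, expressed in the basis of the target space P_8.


g(x) = -(9/7)x^7 - (26241/4)x^6 - (5467/5)x^5 + (81/2)x^4 - (27/4)x^2 + (81/2)x

S_{-3} f = 4374x^6 + 729x^5 - 27x^4 - 27x
J f = (6/7)x^7 - (1/2)x^6 - (1/15)x^5 + (9/2)x^2
(S_{-3} + J) f = (6/7)x^7 + (8747/2)x^6 + (10934/15)x^5 - 27x^4 + (9/2)x^2 - 27x
(-(3/2)(S_{-3} + J)) f = -(9/7)x^7 - (26241/4)x^6 - (5467/5)x^5 + (81/2)x^4 - (27/4)x^2 + (81/2)x


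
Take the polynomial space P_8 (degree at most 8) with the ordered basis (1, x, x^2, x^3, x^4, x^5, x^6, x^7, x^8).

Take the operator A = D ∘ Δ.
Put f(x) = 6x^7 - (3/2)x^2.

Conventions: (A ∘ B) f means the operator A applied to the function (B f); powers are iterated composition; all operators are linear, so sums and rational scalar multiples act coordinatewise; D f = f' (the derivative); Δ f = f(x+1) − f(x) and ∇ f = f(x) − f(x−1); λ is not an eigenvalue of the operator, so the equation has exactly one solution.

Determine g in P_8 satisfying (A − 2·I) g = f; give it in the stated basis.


the image equals g(x) = -3x^7 - 63x^5 - (315/2)x^4 - 840x^3 - (8187/4)x^2 - 4158x - 15159/4

write g with unknown coordinates in the stated basis and equate coefficients in (A − 2·I) g = f
solving from the highest basis element down gives g = -3x^7 - 63x^5 - (315/2)x^4 - 840x^3 - (8187/4)x^2 - 4158x - 15159/4
check: A g = -126x^5 - 315x^4 - 1680x^3 - 4095x^2 - 8316x - 15159/2
so A g − 2·g = 6x^7 - (3/2)x^2 = f ✓


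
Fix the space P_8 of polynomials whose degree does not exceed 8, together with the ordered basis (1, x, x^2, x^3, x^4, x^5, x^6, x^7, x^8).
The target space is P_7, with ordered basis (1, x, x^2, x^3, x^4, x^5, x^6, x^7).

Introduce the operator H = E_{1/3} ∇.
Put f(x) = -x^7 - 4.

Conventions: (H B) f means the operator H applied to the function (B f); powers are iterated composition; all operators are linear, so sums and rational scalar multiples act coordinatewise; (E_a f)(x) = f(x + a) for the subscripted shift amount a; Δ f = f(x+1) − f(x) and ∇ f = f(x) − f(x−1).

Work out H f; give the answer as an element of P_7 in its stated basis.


∇ f = -7x^6 + 21x^5 - 35x^4 + 35x^3 - 21x^2 + 7x - 1
E_{1/3} ∇ f = -7x^6 + 7x^5 - (35/3)x^4 + (175/27)x^3 - (77/27)x^2 + (49/81)x - 43/729

g(x) = -7x^6 + 7x^5 - (35/3)x^4 + (175/27)x^3 - (77/27)x^2 + (49/81)x - 43/729


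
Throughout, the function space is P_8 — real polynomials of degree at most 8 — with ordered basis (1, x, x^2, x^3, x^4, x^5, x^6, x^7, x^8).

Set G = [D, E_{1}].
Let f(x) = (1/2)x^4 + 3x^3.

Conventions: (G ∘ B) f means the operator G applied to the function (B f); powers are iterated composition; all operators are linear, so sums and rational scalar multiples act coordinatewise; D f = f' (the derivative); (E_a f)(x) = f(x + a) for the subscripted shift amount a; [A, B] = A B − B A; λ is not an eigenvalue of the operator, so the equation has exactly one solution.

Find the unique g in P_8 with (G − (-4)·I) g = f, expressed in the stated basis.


the result is g(x) = (1/8)x^4 + (3/4)x^3

write g with unknown coordinates in the stated basis and equate coefficients in (G − (-4)·I) g = f
solving from the highest basis element down gives g = (1/8)x^4 + (3/4)x^3
check: G g = 0
so G g − (-4)·g = (1/2)x^4 + 3x^3 = f ✓


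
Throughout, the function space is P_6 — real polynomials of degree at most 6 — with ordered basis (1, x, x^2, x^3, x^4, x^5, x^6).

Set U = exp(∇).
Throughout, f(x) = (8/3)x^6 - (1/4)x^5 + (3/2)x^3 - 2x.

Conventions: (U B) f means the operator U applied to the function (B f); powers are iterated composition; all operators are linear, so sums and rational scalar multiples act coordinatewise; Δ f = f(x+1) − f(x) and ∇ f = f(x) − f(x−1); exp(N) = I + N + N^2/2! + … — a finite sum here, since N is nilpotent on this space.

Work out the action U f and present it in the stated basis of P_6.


the image equals g(x) = (8/3)x^6 + (63/4)x^5 - (5/4)x^4 - (311/6)x^3 + 47x^2 + (115/4)x - 28

order-1 term: 16x^5 - (165/4)x^4 + (335/6)x^3 - 38x^2 + (51/4)x - 41/12
order-2 term: 40x^4 - (325/2)x^3 + (575/2)x^2 - (977/4)x + 983/12
order-3 term: (160/3)x^3 - (485/2)x^2 + (815/2)x - 979/4
order-4 term: 40x^2 - (645/4)x + 1055/6
order-5 term: 16x - 161/4
order-6 term: 8/3
the series for exp(∇) f terminates at order 6
exp(∇) f = (8/3)x^6 + (63/4)x^5 - (5/4)x^4 - (311/6)x^3 + 47x^2 + (115/4)x - 28


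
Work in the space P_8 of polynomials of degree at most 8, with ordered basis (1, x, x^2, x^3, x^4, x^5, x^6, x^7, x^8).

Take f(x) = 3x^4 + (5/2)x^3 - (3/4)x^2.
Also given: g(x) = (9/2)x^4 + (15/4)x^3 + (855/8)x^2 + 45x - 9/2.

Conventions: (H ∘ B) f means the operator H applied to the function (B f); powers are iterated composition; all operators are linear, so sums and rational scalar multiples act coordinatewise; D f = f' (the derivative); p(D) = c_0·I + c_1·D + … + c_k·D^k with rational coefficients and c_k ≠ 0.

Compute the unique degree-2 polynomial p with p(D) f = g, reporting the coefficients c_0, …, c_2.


D^0 f = 3x^4 + (5/2)x^3 - (3/4)x^2
D^1 f = 12x^3 + (15/2)x^2 - (3/2)x
D^2 f = 36x^2 + 15x - 3/2
matching coefficients of g against c_0 f + c_1 Df + … from the top degree down determines the c_i
solution: c_0 = 3/2, c_1 = 0, c_2 = 3

p(D) = (3/2)·I + 3·D^2, i.e. c_0 = 3/2, c_1 = 0, c_2 = 3


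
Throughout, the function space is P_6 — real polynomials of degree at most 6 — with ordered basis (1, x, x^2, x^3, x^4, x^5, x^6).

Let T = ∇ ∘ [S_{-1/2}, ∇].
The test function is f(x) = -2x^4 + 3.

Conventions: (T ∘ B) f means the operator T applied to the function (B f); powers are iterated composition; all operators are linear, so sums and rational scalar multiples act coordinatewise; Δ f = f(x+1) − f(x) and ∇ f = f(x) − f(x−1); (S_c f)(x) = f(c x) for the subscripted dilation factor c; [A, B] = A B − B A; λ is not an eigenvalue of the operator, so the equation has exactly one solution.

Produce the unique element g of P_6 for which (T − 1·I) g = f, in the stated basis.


the image equals g(x) = 2x^4 - (9/2)x^2

write g with unknown coordinates in the stated basis and equate coefficients in (T − 1·I) g = f
solving from the highest basis element down gives g = 2x^4 - (9/2)x^2
check: T g = -(9/2)x^2 + 3
so T g − 1·g = -2x^4 + 3 = f ✓


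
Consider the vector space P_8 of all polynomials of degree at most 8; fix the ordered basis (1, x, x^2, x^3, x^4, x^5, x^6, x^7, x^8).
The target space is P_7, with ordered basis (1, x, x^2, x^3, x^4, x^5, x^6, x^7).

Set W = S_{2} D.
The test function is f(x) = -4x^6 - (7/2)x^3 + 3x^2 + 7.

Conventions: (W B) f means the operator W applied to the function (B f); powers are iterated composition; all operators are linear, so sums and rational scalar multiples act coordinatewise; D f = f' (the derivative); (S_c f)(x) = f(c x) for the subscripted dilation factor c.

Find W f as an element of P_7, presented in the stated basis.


the result is g(x) = -768x^5 - 42x^2 + 12x

D f = -24x^5 - (21/2)x^2 + 6x
S_{2} D f = -768x^5 - 42x^2 + 12x
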